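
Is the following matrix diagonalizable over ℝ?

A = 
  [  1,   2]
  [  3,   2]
Yes

tr(A) = 3, det(A) = -4
Characteristic polynomial: λ² - tr(A)λ + det(A) = λ² - 3λ - 4
λ² - 3λ - 4 = (λ + 1)(λ - 4)
Eigenvalues: 4, -1
λ=-1: alg. mult. = 1, geom. mult. = 2 - rank(A - (-1)I) = 2 - 1 = 1
λ=4: alg. mult. = 1, geom. mult. = 2 - rank(A - (4)I) = 2 - 1 = 1
Sum of geometric multiplicities equals n, so A has n independent eigenvectors.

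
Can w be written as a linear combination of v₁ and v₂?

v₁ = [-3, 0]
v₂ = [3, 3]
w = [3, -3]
Yes

Form the augmented matrix and row-reduce:
[v₁|v₂|w] = 
  [ -3,   3,   3]
  [  0,   3,  -3]
(already in echelon form — no row operations needed)

No row of the form [0 0 | nonzero], so the system is consistent. Back-substitution gives c₁ = -2, c₂ = -1: w = (-2)·v₁ + (-1)·v₂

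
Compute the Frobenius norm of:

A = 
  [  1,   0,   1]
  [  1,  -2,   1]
||A||_F = 2.828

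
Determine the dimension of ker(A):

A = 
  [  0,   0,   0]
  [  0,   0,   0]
nullity(A) = 3

Row reduce:
(no row operations needed)
REF = 
  [  0,   0,   0]
  [  0,   0,   0]
Pivot columns: none → 0 pivots.
rank(A) = 0, so nullity(A) = 3 - 0 = 3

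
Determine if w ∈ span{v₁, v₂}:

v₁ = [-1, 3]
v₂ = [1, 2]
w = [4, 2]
Yes

Form the augmented matrix and row-reduce:
[v₁|v₂|w] = 
  [ -1,   1,   4]
  [  3,   2,   2]
R2 → R2 + (3)·R1
REF = 
  [ -1,   1,   4]
  [  0,   5,  14]

No row of the form [0 0 | nonzero], so the system is consistent. Back-substitution gives c₁ = -6/5, c₂ = 14/5: w = (-6/5)·v₁ + (14/5)·v₂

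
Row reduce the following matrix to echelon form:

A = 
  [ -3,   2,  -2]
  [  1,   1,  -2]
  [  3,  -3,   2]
Row operations:
R2 → R2 + (1/3)·R1
R3 → R3 + (1)·R1
R3 → R3 + (3/5)·R2

Resulting echelon form:
REF = 
  [  -3,    2,   -2]
  [   0,  5/3, -8/3]
  [   0,    0, -8/5]

Rank = 3 (number of non-zero pivot rows).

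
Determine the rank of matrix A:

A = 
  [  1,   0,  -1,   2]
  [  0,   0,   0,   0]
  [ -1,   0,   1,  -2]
rank(A) = 1

Row reduce:
R3 → R3 + (1)·R1
REF = 
  [  1,   0,  -1,   2]
  [  0,   0,   0,   0]
  [  0,   0,   0,   0]
Pivot columns: 1 → 1 pivot.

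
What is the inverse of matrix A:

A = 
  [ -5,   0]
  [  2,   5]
det(A) = (-5)(5) - (0)(2) = -25
For a 2×2 matrix, A⁻¹ = (1/det(A)) · [[d, -b], [-c, a]]
    = (-1/25) · [[5, 0], [-2, -5]]

A⁻¹ = 
  [-1/5,    0]
  [2/25,  1/5]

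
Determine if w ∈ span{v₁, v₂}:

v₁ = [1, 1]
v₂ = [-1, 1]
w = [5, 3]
Yes

Form the augmented matrix and row-reduce:
[v₁|v₂|w] = 
  [  1,  -1,   5]
  [  1,   1,   3]
R2 → R2 - (1)·R1
REF = 
  [  1,  -1,   5]
  [  0,   2,  -2]

No row of the form [0 0 | nonzero], so the system is consistent. Back-substitution gives c₁ = 4, c₂ = -1: w = (4)·v₁ + (-1)·v₂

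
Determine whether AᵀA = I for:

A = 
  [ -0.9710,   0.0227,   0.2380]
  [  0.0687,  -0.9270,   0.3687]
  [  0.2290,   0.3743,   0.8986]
Yes

AᵀA = 
  [  1,   0,   0]
  [  0,   0.9999,   0]
  [  0,   0,   1.0001]
≈ I (equal to I up to the 4-dp rounding of the entries)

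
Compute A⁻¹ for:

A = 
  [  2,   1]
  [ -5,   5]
det(A) = (2)(5) - (1)(-5) = 15
For a 2×2 matrix, A⁻¹ = (1/det(A)) · [[d, -b], [-c, a]]
    = (1/15) · [[5, -1], [5, 2]]

A⁻¹ = 
  [  1/3, -1/15]
  [  1/3,  2/15]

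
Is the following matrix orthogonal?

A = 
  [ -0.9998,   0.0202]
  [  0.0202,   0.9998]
Yes

AᵀA = 
  [  1,   0]
  [  0,   1]
≈ I (equal to I up to the 4-dp rounding of the entries)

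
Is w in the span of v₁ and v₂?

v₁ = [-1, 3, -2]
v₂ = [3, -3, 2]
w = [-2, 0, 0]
Yes

Form the augmented matrix and row-reduce:
[v₁|v₂|w] = 
  [ -1,   3,  -2]
  [  3,  -3,   0]
  [ -2,   2,   0]
R2 → R2 + (3)·R1
R3 → R3 - (2)·R1
R3 → R3 + (2/3)·R2
REF = 
  [ -1,   3,  -2]
  [  0,   6,  -6]
  [  0,   0,   0]

No row of the form [0 0 | nonzero], so the system is consistent. Back-substitution gives c₁ = -1, c₂ = -1: w = (-1)·v₁ + (-1)·v₂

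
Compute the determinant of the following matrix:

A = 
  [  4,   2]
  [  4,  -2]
-16

For a 2×2 matrix, det = ad - bc = (4)(-2) - (2)(4) = -16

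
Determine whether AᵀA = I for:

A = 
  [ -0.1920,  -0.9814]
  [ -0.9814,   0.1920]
Yes

AᵀA = 
  [  1,   0]
  [  0,   1]
≈ I (equal to I up to the 4-dp rounding of the entries)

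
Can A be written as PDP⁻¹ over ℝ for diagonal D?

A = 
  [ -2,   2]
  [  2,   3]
Yes

tr(A) = 1, det(A) = -10
Characteristic polynomial: λ² - tr(A)λ + det(A) = λ² - λ - 10
λ² - λ - 10 = 0  ⇒  λ = (1 ± √((-1)² - 4·(-10)))/2 = (1 ± √(41))/2
  = (1 + √41)/2,  (1 - √41)/2
Eigenvalues: (1 + √41)/2, (1 - √41)/2  (≈ 3.702, -2.702)
The two irrational eigenvalues are distinct (simple), so each has alg. mult. = geom. mult. = 1.
Sum of geometric multiplicities equals n, so A has n independent eigenvectors.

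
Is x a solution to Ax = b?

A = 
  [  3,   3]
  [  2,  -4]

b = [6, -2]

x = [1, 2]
No

Ax = [9, -6] ≠ b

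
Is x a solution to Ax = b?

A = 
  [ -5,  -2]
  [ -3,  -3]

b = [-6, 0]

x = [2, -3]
No

Ax = [-4, 3] ≠ b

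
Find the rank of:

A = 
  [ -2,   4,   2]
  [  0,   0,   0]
rank(A) = 1

Row reduce:
(no row operations needed)
REF = 
  [ -2,   4,   2]
  [  0,   0,   0]
Pivot columns: 1 → 1 pivot.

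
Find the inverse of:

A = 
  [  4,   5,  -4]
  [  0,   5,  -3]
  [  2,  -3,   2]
det(A) = (4)·((5)(2) - (-3)(-3)) - (5)·((0)(2) - (-3)(2)) + (-4)·((0)(-3) - (5)(2))
  = (4)(1) - (5)(6) + (-4)(-10)
  = 14
det(A) = 14 ≠ 0, so A is invertible.

Cofactors Cᵢⱼ = (-1)ⁱ⁺ʲ·Mᵢⱼ:
C = 
  [  1,  -6, -10]
  [  2,  16,  22]
  [  5,  12,  20]

adj(A) = Cᵀ:
adj(A) = 
  [  1,   2,   5]
  [ -6,  16,  12]
  [-10,  22,  20]

A⁻¹ = (1/14) · adj(A):
A⁻¹ = 
  [1/14,  1/7, 5/14]
  [-3/7,  8/7,  6/7]
  [-5/7, 11/7, 10/7]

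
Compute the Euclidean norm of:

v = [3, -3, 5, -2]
6.856

||v||₂ = √((3)² + (-3)² + (5)² + (-2)²) = √47 = 6.856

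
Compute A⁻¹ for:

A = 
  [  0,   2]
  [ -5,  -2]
det(A) = (0)(-2) - (2)(-5) = 10
For a 2×2 matrix, A⁻¹ = (1/det(A)) · [[d, -b], [-c, a]]
    = (1/10) · [[-2, -2], [5, 0]]

A⁻¹ = 
  [-1/5, -1/5]
  [ 1/2,    0]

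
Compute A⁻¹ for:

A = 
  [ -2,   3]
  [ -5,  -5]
det(A) = (-2)(-5) - (3)(-5) = 25
For a 2×2 matrix, A⁻¹ = (1/det(A)) · [[d, -b], [-c, a]]
    = (1/25) · [[-5, -3], [5, -2]]

A⁻¹ = 
  [ -1/5, -3/25]
  [  1/5, -2/25]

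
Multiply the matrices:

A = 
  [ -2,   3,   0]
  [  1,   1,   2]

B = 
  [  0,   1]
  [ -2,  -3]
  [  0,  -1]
A is 2×3 and B is 3×2, so AB is 2×2. Each entry is (row of A)·(column of B):
AB[1,1] = (-2)(0) + (3)(-2) + (0)(0) = -6
AB[1,2] = (-2)(1) + (3)(-3) + (0)(-1) = -11
AB[2,1] = (1)(0) + (1)(-2) + (2)(0) = -2
AB[2,2] = (1)(1) + (1)(-3) + (2)(-1) = -4

AB = 
  [ -6, -11]
  [ -2,  -4]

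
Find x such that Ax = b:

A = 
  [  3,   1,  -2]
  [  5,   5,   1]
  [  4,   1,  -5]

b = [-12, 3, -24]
x = [-3, 3, 3]

Row reduce the augmented matrix [A|b]:
R2 → R2 - (5/3)·R1
R3 → R3 - (4/3)·R1
R3 → R3 + (1/10)·R2
REF = 
  [     3,      1,     -2,    -12]
  [     0,   10/3,   13/3,     23]
  [     0,      0, -19/10, -57/10]

Back-substitution:
x₃ = (-57/10) / (-19/10) = 3
x₂ = (23 - (13/3)(3)) / (10/3) = 3
x₁ = (-12 - (1)(3) - (-2)(3)) / 3 = -3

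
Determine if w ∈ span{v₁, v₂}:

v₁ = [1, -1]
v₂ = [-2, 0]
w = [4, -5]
Yes

Form the augmented matrix and row-reduce:
[v₁|v₂|w] = 
  [  1,  -2,   4]
  [ -1,   0,  -5]
R2 → R2 + (1)·R1
REF = 
  [  1,  -2,   4]
  [  0,  -2,  -1]

No row of the form [0 0 | nonzero], so the system is consistent. Back-substitution gives c₁ = 5, c₂ = 1/2: w = (5)·v₁ + (1/2)·v₂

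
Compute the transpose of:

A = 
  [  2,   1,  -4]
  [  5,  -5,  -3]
Aᵀ = 
  [  2,   5]
  [  1,  -5]
  [ -4,  -3]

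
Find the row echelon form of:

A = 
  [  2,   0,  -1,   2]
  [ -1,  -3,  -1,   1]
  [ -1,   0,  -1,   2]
Row operations:
R2 → R2 + (1/2)·R1
R3 → R3 + (1/2)·R1

Resulting echelon form:
REF = 
  [   2,    0,   -1,    2]
  [   0,   -3, -3/2,    2]
  [   0,    0, -3/2,    3]

Rank = 3 (number of non-zero pivot rows).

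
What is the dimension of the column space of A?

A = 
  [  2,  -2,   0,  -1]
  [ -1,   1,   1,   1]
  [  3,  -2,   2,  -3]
Row reduce:
R2 → R2 + (1/2)·R1
R3 → R3 - (3/2)·R1
Swap R2 ↔ R3
REF = 
  [   2,   -2,    0,   -1]
  [   0,    1,    2, -3/2]
  [   0,    0,    1,  1/2]
Pivot columns: 1, 2, 3 → 3 pivots.
dim(Col(A)) = number of pivot columns = 3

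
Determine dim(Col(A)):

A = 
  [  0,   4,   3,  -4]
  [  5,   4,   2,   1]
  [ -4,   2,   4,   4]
dim(Col(A)) = 3

Row reduce:
Swap R1 ↔ R2
R3 → R3 + (4/5)·R1
R3 → R3 - (13/10)·R2
REF = 
  [    5,     4,     2,     1]
  [    0,     4,     3,    -4]
  [    0,     0, 17/10,    10]
Pivot columns: 1, 2, 3 → 3 pivots.
dim(Col(A)) = number of pivot columns = 3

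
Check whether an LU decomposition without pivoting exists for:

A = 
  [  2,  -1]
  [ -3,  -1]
Yes.
A[1,1] = 2 ≠ 0, so Gaussian elimination proceeds without a row swap: multiplier ℓ₂₁ = (-3)/(2) = -3/2, and U[2,2] = -1 - (-3/2)(-1) = -5/2.
L = 
  [   1,    0]
  [-3/2,    1]
U = 
  [   2,   -1]
  [   0, -5/2]
Check row 2 of LU: [(-3/2)(2), (-3/2)(-1) + (-5/2)] = [-3, -1] = row 2 of A ✓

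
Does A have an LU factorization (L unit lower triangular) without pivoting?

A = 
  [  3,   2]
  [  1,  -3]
Yes.
A[1,1] = 3 ≠ 0, so Gaussian elimination proceeds without a row swap: multiplier ℓ₂₁ = (1)/(3) = 1/3, and U[2,2] = -3 - (1/3)(2) = -11/3.
L = 
  [  1,   0]
  [1/3,   1]
U = 
  [    3,     2]
  [    0, -11/3]
Check row 2 of LU: [(1/3)(3), (1/3)(2) + (-11/3)] = [1, -3] = row 2 of A ✓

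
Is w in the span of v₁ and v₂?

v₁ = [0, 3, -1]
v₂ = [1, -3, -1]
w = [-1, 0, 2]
Yes

Form the augmented matrix and row-reduce:
[v₁|v₂|w] = 
  [  0,   1,  -1]
  [  3,  -3,   0]
  [ -1,  -1,   2]
Swap R1 ↔ R2
R3 → R3 + (1/3)·R1
R3 → R3 + (2)·R2
REF = 
  [  3,  -3,   0]
  [  0,   1,  -1]
  [  0,   0,   0]

No row of the form [0 0 | nonzero], so the system is consistent. Back-substitution gives c₁ = -1, c₂ = -1: w = (-1)·v₁ + (-1)·v₂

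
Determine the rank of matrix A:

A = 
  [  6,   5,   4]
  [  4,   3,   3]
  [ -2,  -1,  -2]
rank(A) = 2

Row reduce:
R2 → R2 - (2/3)·R1
R3 → R3 + (1/3)·R1
R3 → R3 + (2)·R2
REF = 
  [   6,    5,    4]
  [   0, -1/3,  1/3]
  [   0,    0,    0]
Pivot columns: 1, 2 → 2 pivots.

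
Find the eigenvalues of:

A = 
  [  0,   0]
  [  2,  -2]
tr(A) = -2, det(A) = 0
Characteristic polynomial: λ² - tr(A)λ + det(A) = λ² + 2λ
λ² + 2λ = λ(λ + 2)

λ = 0, -2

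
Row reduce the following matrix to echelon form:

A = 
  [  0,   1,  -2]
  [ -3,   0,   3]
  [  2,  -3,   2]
Row operations:
Swap R1 ↔ R2
R3 → R3 + (2/3)·R1
R3 → R3 + (3)·R2

Resulting echelon form:
REF = 
  [ -3,   0,   3]
  [  0,   1,  -2]
  [  0,   0,  -2]

Rank = 3 (number of non-zero pivot rows).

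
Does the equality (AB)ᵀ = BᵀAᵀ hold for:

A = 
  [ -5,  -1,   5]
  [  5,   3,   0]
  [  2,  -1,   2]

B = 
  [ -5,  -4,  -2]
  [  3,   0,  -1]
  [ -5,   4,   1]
Yes

(AB)ᵀ = 
  [ -3, -16, -23]
  [ 40, -20,   0]
  [ 16, -13,  -1]

BᵀAᵀ = 
  [ -3, -16, -23]
  [ 40, -20,   0]
  [ 16, -13,  -1]

Both sides are equal — this is the standard identity (AB)ᵀ = BᵀAᵀ, which holds for all A, B.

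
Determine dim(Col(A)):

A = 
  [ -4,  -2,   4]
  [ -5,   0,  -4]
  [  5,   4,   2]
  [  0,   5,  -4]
dim(Col(A)) = 3

Row reduce:
R2 → R2 - (5/4)·R1
R3 → R3 + (5/4)·R1
R3 → R3 - (3/5)·R2
R4 → R4 - (2)·R2
R4 → R4 - (35/31)·R3
REF = 
  [  -4,   -2,    4]
  [   0,  5/2,   -9]
  [   0,    0, 62/5]
  [   0,    0,    0]
Pivot columns: 1, 2, 3 → 3 pivots.
dim(Col(A)) = number of pivot columns = 3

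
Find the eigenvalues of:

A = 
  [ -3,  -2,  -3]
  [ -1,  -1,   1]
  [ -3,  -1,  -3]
λ = -6, (-1 + √5)/2, (-1 - √5)/2  (≈ -6, 0.618, -1.618)

Characteristic polynomial: det(λI - A) = λ³ + 7λ² + 5λ - 6
Testing integer divisors of the constant term: p(-6) = 0, so (λ + 6) is a factor:
p(λ) = (λ + 6)(λ² + λ - 1)
λ² + λ - 1 = 0  ⇒  λ = (-1 ± √((1)² - 4·(-1)))/2 = (-1 ± √(5))/2
  = (-1 + √5)/2,  (-1 - √5)/2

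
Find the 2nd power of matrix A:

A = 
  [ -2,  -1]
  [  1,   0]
A² = A·A:
A²[1,1] = (-2)(-2) + (-1)(1) = 3
A²[1,2] = (-2)(-1) + (-1)(0) = 2
A²[2,1] = (1)(-2) + (0)(1) = -2
A²[2,2] = (1)(-1) + (0)(0) = -1
A² = 
  [  3,   2]
  [ -2,  -1]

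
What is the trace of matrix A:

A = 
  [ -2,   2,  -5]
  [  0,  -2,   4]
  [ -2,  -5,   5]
1

tr(A) = -2 + -2 + 5 = 1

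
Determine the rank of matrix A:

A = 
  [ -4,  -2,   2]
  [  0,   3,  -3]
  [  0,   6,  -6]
rank(A) = 2

Row reduce:
R3 → R3 - (2)·R2
REF = 
  [ -4,  -2,   2]
  [  0,   3,  -3]
  [  0,   0,   0]
Pivot columns: 1, 2 → 2 pivots.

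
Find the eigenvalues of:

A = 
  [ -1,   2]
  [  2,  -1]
tr(A) = -2, det(A) = -3
Characteristic polynomial: λ² - tr(A)λ + det(A) = λ² + 2λ - 3
λ² + 2λ - 3 = (λ + 3)(λ - 1)

λ = 1, -3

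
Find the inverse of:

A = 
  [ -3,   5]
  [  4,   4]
det(A) = (-3)(4) - (5)(4) = -32
For a 2×2 matrix, A⁻¹ = (1/det(A)) · [[d, -b], [-c, a]]
    = (-1/32) · [[4, -5], [-4, -3]]

A⁻¹ = 
  [-1/8, 5/32]
  [ 1/8, 3/32]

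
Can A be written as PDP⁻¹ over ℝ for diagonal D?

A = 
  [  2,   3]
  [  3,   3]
Yes

tr(A) = 5, det(A) = -3
Characteristic polynomial: λ² - tr(A)λ + det(A) = λ² - 5λ - 3
λ² - 5λ - 3 = 0  ⇒  λ = (5 ± √((-5)² - 4·(-3)))/2 = (5 ± √(37))/2
  = (5 + √37)/2,  (5 - √37)/2
Eigenvalues: (5 + √37)/2, (5 - √37)/2  (≈ 5.541, -0.5414)
The two irrational eigenvalues are distinct (simple), so each has alg. mult. = geom. mult. = 1.
Sum of geometric multiplicities equals n, so A has n independent eigenvectors.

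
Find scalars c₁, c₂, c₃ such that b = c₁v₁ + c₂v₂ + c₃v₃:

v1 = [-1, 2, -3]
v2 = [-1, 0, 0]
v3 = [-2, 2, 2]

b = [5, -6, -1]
c1 = -1, c2 = 0, c3 = -2

b = -1·v1 + 0·v2 + -2·v3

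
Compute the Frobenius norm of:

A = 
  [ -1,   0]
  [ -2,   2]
||A||_F = 3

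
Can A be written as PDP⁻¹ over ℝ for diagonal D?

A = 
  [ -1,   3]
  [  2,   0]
Yes

tr(A) = -1, det(A) = -6
Characteristic polynomial: λ² - tr(A)λ + det(A) = λ² + λ - 6
λ² + λ - 6 = (λ + 3)(λ - 2)
Eigenvalues: 2, -3
λ=-3: alg. mult. = 1, geom. mult. = 2 - rank(A - (-3)I) = 2 - 1 = 1
λ=2: alg. mult. = 1, geom. mult. = 2 - rank(A - (2)I) = 2 - 1 = 1
Sum of geometric multiplicities equals n, so A has n independent eigenvectors.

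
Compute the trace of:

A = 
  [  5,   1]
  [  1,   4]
9

tr(A) = 5 + 4 = 9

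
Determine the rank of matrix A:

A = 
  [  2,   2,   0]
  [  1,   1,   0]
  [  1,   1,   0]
Row reduce:
R2 → R2 - (1/2)·R1
R3 → R3 - (1/2)·R1
REF = 
  [  2,   2,   0]
  [  0,   0,   0]
  [  0,   0,   0]
Pivot columns: 1 → 1 pivot.

rank(A) = 1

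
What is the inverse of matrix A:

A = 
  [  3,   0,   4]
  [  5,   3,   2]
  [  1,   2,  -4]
det(A) = (3)·((3)(-4) - (2)(2)) - (0)·((5)(-4) - (2)(1)) + (4)·((5)(2) - (3)(1))
  = (3)(-16) - (0)(-22) + (4)(7)
  = -20
det(A) = -20 ≠ 0, so A is invertible.

Cofactors Cᵢⱼ = (-1)ⁱ⁺ʲ·Mᵢⱼ:
C = 
  [-16,  22,   7]
  [  8, -16,  -6]
  [-12,  14,   9]

adj(A) = Cᵀ:
adj(A) = 
  [-16,   8, -12]
  [ 22, -16,  14]
  [  7,  -6,   9]

A⁻¹ = (-1/20) · adj(A):
A⁻¹ = 
  [   4/5,   -2/5,    3/5]
  [-11/10,    4/5,  -7/10]
  [ -7/20,   3/10,  -9/20]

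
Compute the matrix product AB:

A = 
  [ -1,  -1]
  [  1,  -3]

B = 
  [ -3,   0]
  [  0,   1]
A is 2×2 and B is 2×2, so AB is 2×2. Each entry is (row of A)·(column of B):
AB[1,1] = (-1)(-3) + (-1)(0) = 3
AB[1,2] = (-1)(0) + (-1)(1) = -1
AB[2,1] = (1)(-3) + (-3)(0) = -3
AB[2,2] = (1)(0) + (-3)(1) = -3

AB = 
  [  3,  -1]
  [ -3,  -3]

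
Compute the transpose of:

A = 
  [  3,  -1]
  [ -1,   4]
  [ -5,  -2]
Aᵀ = 
  [  3,  -1,  -5]
  [ -1,   4,  -2]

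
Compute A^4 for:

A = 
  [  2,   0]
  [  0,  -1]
A² = A·A:
A²[1,1] = (2)(2) + (0)(0) = 4
A²[1,2] = (2)(0) + (0)(-1) = 0
A²[2,1] = (0)(2) + (-1)(0) = 0
A²[2,2] = (0)(0) + (-1)(-1) = 1
A² = 
  [  4,   0]
  [  0,   1]

A^3 = A^2·A:
A^3[1,1] = (4)(2) + (0)(0) = 8
A^3[1,2] = (4)(0) + (0)(-1) = 0
A^3[2,1] = (0)(2) + (1)(0) = 0
A^3[2,2] = (0)(0) + (1)(-1) = -1
A^3 = 
  [  8,   0]
  [  0,  -1]

A^4 = A^3·A:
A^4[1,1] = (8)(2) + (0)(0) = 16
A^4[1,2] = (8)(0) + (0)(-1) = 0
A^4[2,1] = (0)(2) + (-1)(0) = 0
A^4[2,2] = (0)(0) + (-1)(-1) = 1
A^4 = 
  [ 16,   0]
  [  0,   1]

Therefore
A^4 = 
  [ 16,   0]
  [  0,   1]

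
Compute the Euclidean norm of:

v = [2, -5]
5.385

||v||₂ = √((2)² + (-5)²) = √29 = 5.385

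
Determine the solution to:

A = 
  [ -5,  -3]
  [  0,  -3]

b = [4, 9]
Row reduce the augmented matrix [A|b]:
(already in echelon form)
REF = 
  [ -5,  -3,   4]
  [  0,  -3,   9]

Back-substitution:
x₂ = 9 / (-3) = -3
x₁ = (4 - (-3)(-3)) / (-5) = 1

x = [1, -3]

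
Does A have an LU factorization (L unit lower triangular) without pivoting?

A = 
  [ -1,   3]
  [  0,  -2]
Yes.
A[1,1] = -1 ≠ 0, so Gaussian elimination proceeds without a row swap: multiplier ℓ₂₁ = (0)/(-1) = 0, and U[2,2] = -2 - (0)(3) = -2.
L = 
  [  1,   0]
  [  0,   1]
U = 
  [ -1,   3]
  [  0,  -2]
Check row 2 of LU: [(0)(-1), (0)(3) + (-2)] = [0, -2] = row 2 of A ✓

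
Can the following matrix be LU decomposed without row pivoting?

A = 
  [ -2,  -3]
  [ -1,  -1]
Yes.
A[1,1] = -2 ≠ 0, so Gaussian elimination proceeds without a row swap: multiplier ℓ₂₁ = (-1)/(-2) = 1/2, and U[2,2] = -1 - (1/2)(-3) = 1/2.
L = 
  [  1,   0]
  [1/2,   1]
U = 
  [ -2,  -3]
  [  0, 1/2]
Check row 2 of LU: [(1/2)(-2), (1/2)(-3) + (1/2)] = [-1, -1] = row 2 of A ✓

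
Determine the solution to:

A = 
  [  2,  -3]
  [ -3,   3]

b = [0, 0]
x = [0, 0]

Row reduce the augmented matrix [A|b]:
R2 → R2 + (3/2)·R1
REF = 
  [   2,   -3,    0]
  [   0, -3/2,    0]

Back-substitution:
x₂ = 0 / (-3/2) = 0
x₁ = (0 - (-3)(0)) / 2 = 0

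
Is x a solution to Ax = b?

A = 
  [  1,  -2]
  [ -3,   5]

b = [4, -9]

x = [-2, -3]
Yes

Ax = [4, -9] = b ✓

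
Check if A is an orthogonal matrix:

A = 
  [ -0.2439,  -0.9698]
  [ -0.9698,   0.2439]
Yes

AᵀA = 
  [  1,   0]
  [  0,   1]
≈ I (equal to I up to the 4-dp rounding of the entries)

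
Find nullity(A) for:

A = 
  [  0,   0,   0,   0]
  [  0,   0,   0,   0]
nullity(A) = 4

Row reduce:
(no row operations needed)
REF = 
  [  0,   0,   0,   0]
  [  0,   0,   0,   0]
Pivot columns: none → 0 pivots.
rank(A) = 0, so nullity(A) = 4 - 0 = 4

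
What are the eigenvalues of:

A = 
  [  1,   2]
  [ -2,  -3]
λ = -1, -1

tr(A) = -2, det(A) = 1
Characteristic polynomial: λ² - tr(A)λ + det(A) = λ² + 2λ + 1
λ² + 2λ + 1 = (λ + 1)²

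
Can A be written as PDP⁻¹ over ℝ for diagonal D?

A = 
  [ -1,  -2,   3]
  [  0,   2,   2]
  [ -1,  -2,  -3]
No

Characteristic polynomial: det(λI - A) = λ³ + 2λ² + 2λ - 12
By the rational root theorem any rational root is an integer dividing 12; none of those is a root, so p(λ) has no rational roots and hence (being an irreducible cubic) no repeated roots.
Discriminant of the cubic: Δ = -4384
Δ < 0 ⇒ one real eigenvalue and a complex-conjugate pair: λ ≈ -1.787 + 2.105i, -1.787 - 2.105i, 1.574
Has complex eigenvalues (not diagonalizable over ℝ).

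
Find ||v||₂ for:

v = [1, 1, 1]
1.732

||v||₂ = √((1)² + (1)² + (1)²) = √3 = 1.732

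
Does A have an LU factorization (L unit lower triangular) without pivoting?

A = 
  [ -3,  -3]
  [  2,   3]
Yes.
A[1,1] = -3 ≠ 0, so Gaussian elimination proceeds without a row swap: multiplier ℓ₂₁ = (2)/(-3) = -2/3, and U[2,2] = 3 - (-2/3)(-3) = 1.
L = 
  [   1,    0]
  [-2/3,    1]
U = 
  [ -3,  -3]
  [  0,   1]
Check row 2 of LU: [(-2/3)(-3), (-2/3)(-3) + 1] = [2, 3] = row 2 of A ✓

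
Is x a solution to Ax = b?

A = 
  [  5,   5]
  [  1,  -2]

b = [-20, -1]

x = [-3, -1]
Yes

Ax = [-20, -1] = b ✓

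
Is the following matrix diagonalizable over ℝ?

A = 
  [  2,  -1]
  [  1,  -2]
Yes

tr(A) = 0, det(A) = -3
Characteristic polynomial: λ² - tr(A)λ + det(A) = λ² - 3
λ² - 3 = 0  ⇒  λ = (0 ± √((0)² - 4·(-3)))/2 = (0 ± √(12))/2
  = √3,  -√3
Eigenvalues: √3, -√3  (≈ 1.732, -1.732)
The two irrational eigenvalues are distinct (simple), so each has alg. mult. = geom. mult. = 1.
Sum of geometric multiplicities equals n, so A has n independent eigenvectors.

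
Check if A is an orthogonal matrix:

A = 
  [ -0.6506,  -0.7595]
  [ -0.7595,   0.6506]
Yes

AᵀA = 
  [  1.0001,   0]
  [  0,   1.0001]
≈ I (equal to I up to the 4-dp rounding of the entries)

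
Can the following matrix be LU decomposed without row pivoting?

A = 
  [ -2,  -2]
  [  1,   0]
Yes.
A[1,1] = -2 ≠ 0, so Gaussian elimination proceeds without a row swap: multiplier ℓ₂₁ = (1)/(-2) = -1/2, and U[2,2] = 0 - (-1/2)(-2) = -1.
L = 
  [   1,    0]
  [-1/2,    1]
U = 
  [ -2,  -2]
  [  0,  -1]
Check row 2 of LU: [(-1/2)(-2), (-1/2)(-2) + (-1)] = [1, 0] = row 2 of A ✓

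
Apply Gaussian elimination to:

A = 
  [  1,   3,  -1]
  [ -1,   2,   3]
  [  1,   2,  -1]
Row operations:
R2 → R2 + (1)·R1
R3 → R3 - (1)·R1
R3 → R3 + (1/5)·R2

Resulting echelon form:
REF = 
  [  1,   3,  -1]
  [  0,   5,   2]
  [  0,   0, 2/5]

Rank = 3 (number of non-zero pivot rows).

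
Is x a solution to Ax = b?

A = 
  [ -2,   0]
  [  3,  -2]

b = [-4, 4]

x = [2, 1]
Yes

Ax = [-4, 4] = b ✓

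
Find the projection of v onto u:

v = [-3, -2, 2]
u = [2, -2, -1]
v·u = (-3)(2) + (-2)(-2) + (2)(-1) = -4
u·u = (2)² + (-2)² + (-1)² = 9
proj_u(v) = (v·u / u·u) × u = (-4/9) × u

proj_u(v) = [-8/9, 8/9, 4/9]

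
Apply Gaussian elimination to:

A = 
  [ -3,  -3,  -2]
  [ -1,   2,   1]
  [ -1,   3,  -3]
Row operations:
R2 → R2 - (1/3)·R1
R3 → R3 - (1/3)·R1
R3 → R3 - (4/3)·R2

Resulting echelon form:
REF = 
  [   -3,    -3,    -2]
  [    0,     3,   5/3]
  [    0,     0, -41/9]

Rank = 3 (number of non-zero pivot rows).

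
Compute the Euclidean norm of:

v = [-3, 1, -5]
5.916

||v||₂ = √((-3)² + (1)² + (-5)²) = √35 = 5.916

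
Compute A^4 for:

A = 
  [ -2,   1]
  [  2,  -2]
A^4 = 
  [ 68, -48]
  [-96,  68]

A² = A·A:
A²[1,1] = (-2)(-2) + (1)(2) = 6
A²[1,2] = (-2)(1) + (1)(-2) = -4
A²[2,1] = (2)(-2) + (-2)(2) = -8
A²[2,2] = (2)(1) + (-2)(-2) = 6
A² = 
  [  6,  -4]
  [ -8,   6]

A^3 = A^2·A:
A^3[1,1] = (6)(-2) + (-4)(2) = -20
A^3[1,2] = (6)(1) + (-4)(-2) = 14
A^3[2,1] = (-8)(-2) + (6)(2) = 28
A^3[2,2] = (-8)(1) + (6)(-2) = -20
A^3 = 
  [-20,  14]
  [ 28, -20]

A^4 = A^3·A:
A^4[1,1] = (-20)(-2) + (14)(2) = 68
A^4[1,2] = (-20)(1) + (14)(-2) = -48
A^4[2,1] = (28)(-2) + (-20)(2) = -96
A^4[2,2] = (28)(1) + (-20)(-2) = 68
A^4 = 
  [ 68, -48]
  [-96,  68]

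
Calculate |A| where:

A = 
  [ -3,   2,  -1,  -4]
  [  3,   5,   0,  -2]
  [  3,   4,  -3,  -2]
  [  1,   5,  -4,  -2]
164

Cofactor expansion along row 1: det(A) = a₁₁M₁₁ - a₁₂M₁₂ + a₁₃M₁₃ - a₁₄M₁₄

M₁₁ = det[[5, 0, -2]; [4, -3, -2]; [5, -4, -2]]
  = (5)·((-3)(-2) - (-2)(-4)) - (0)·((4)(-2) - (-2)(5)) + (-2)·((4)(-4) - (-3)(5))
  = (5)(-2) - (0)(2) + (-2)(-1)
  = -8
M₁₂ = det[[3, 0, -2]; [3, -3, -2]; [1, -4, -2]]
  = (3)·((-3)(-2) - (-2)(-4)) - (0)·((3)(-2) - (-2)(1)) + (-2)·((3)(-4) - (-3)(1))
  = (3)(-2) - (0)(-4) + (-2)(-9)
  = 12
M₁₃ = det[[3, 5, -2]; [3, 4, -2]; [1, 5, -2]]
  = (3)·((4)(-2) - (-2)(5)) - (5)·((3)(-2) - (-2)(1)) + (-2)·((3)(5) - (4)(1))
  = (3)(2) - (5)(-4) + (-2)(11)
  = 4
M₁₄ = det[[3, 5, 0]; [3, 4, -3]; [1, 5, -4]]
  = (3)·((4)(-4) - (-3)(5)) - (5)·((3)(-4) - (-3)(1)) + (0)·((3)(5) - (4)(1))
  = (3)(-1) - (5)(-9) + (0)(11)
  = 42

det(A) = (-3)(-8) - (2)(12) + (-1)(4) - (-4)(42) = 164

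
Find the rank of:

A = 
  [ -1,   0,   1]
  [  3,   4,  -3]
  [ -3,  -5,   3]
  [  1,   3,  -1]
rank(A) = 2

Row reduce:
R2 → R2 + (3)·R1
R3 → R3 - (3)·R1
R4 → R4 + (1)·R1
R3 → R3 + (5/4)·R2
R4 → R4 - (3/4)·R2
REF = 
  [ -1,   0,   1]
  [  0,   4,   0]
  [  0,   0,   0]
  [  0,   0,   0]
Pivot columns: 1, 2 → 2 pivots.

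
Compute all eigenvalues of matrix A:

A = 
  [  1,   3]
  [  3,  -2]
tr(A) = -1, det(A) = -11
Characteristic polynomial: λ² - tr(A)λ + det(A) = λ² + λ - 11
λ² + λ - 11 = 0  ⇒  λ = (-1 ± √((1)² - 4·(-11)))/2 = (-1 ± √(45))/2
  = (-1 + 3√5)/2,  (-1 - 3√5)/2

λ = (-1 + 3√5)/2, (-1 - 3√5)/2  (≈ 2.854, -3.854)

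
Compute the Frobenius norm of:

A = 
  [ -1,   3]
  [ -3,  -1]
||A||_F = 4.472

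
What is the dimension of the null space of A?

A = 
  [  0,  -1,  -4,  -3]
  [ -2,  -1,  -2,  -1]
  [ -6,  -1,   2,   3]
nullity(A) = 2

Row reduce:
Swap R1 ↔ R2
R3 → R3 - (3)·R1
R3 → R3 + (2)·R2
REF = 
  [ -2,  -1,  -2,  -1]
  [  0,  -1,  -4,  -3]
  [  0,   0,   0,   0]
Pivot columns: 1, 2 → 2 pivots.
rank(A) = 2, so nullity(A) = 4 - 2 = 2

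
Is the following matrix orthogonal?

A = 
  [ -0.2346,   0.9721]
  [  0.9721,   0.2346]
Yes

AᵀA = 
  [  1,   0]
  [  0,   1]
≈ I (equal to I up to the 4-dp rounding of the entries)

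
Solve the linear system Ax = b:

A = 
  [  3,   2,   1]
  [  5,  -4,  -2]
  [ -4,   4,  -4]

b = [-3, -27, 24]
Row reduce the augmented matrix [A|b]:
R2 → R2 - (5/3)·R1
R3 → R3 + (4/3)·R1
R3 → R3 + (10/11)·R2
REF = 
  [    3,     2,     1,    -3]
  [    0, -22/3, -11/3,   -22]
  [    0,     0,    -6,     0]

Back-substitution:
x₃ = 0 / (-6) = 0
x₂ = (-22 - (-11/3)(0)) / (-22/3) = 3
x₁ = (-3 - (2)(3) - (1)(0)) / 3 = -3

x = [-3, 3, 0]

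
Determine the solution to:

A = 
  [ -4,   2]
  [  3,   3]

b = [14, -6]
Row reduce the augmented matrix [A|b]:
R2 → R2 + (3/4)·R1
REF = 
  [ -4,   2,  14]
  [  0, 9/2, 9/2]

Back-substitution:
x₂ = (9/2) / (9/2) = 1
x₁ = (14 - (2)(1)) / (-4) = -3

x = [-3, 1]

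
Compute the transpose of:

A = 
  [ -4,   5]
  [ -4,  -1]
Aᵀ = 
  [ -4,  -4]
  [  5,  -1]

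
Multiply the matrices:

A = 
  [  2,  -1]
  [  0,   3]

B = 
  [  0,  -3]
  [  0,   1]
AB = 
  [  0,  -7]
  [  0,   3]

A is 2×2 and B is 2×2, so AB is 2×2. Each entry is (row of A)·(column of B):
AB[1,1] = (2)(0) + (-1)(0) = 0
AB[1,2] = (2)(-3) + (-1)(1) = -7
AB[2,1] = (0)(0) + (3)(0) = 0
AB[2,2] = (0)(-3) + (3)(1) = 3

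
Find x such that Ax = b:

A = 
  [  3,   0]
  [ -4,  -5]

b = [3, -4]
Row reduce the augmented matrix [A|b]:
R2 → R2 + (4/3)·R1
REF = 
  [  3,   0,   3]
  [  0,  -5,   0]

Back-substitution:
x₂ = 0 / (-5) = 0
x₁ = (3 - (0)(0)) / 3 = 1

x = [1, 0]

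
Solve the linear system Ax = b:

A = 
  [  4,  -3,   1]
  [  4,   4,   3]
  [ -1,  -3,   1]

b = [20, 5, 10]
x = [2, -3, 3]

Row reduce the augmented matrix [A|b]:
R2 → R2 - (1)·R1
R3 → R3 + (1/4)·R1
R3 → R3 + (15/28)·R2
REF = 
  [     4,     -3,      1,     20]
  [     0,      7,      2,    -15]
  [     0,      0,  65/28, 195/28]

Back-substitution:
x₃ = (195/28) / (65/28) = 3
x₂ = (-15 - (2)(3)) / 7 = -3
x₁ = (20 - (-3)(-3) - (1)(3)) / 4 = 2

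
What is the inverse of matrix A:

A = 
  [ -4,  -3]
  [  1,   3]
det(A) = (-4)(3) - (-3)(1) = -9
For a 2×2 matrix, A⁻¹ = (1/det(A)) · [[d, -b], [-c, a]]
    = (-1/9) · [[3, 3], [-1, -4]]

A⁻¹ = 
  [-1/3, -1/3]
  [ 1/9,  4/9]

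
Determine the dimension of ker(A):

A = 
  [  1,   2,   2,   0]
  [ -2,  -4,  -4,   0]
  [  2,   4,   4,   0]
nullity(A) = 3

Row reduce:
R2 → R2 + (2)·R1
R3 → R3 - (2)·R1
REF = 
  [  1,   2,   2,   0]
  [  0,   0,   0,   0]
  [  0,   0,   0,   0]
Pivot columns: 1 → 1 pivot.
rank(A) = 1, so nullity(A) = 4 - 1 = 3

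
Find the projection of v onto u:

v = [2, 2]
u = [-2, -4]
v·u = (2)(-2) + (2)(-4) = -12
u·u = (-2)² + (-4)² = 20
proj_u(v) = (v·u / u·u) × u = (-12/20) × u = (-3/5) × u

proj_u(v) = [6/5, 12/5]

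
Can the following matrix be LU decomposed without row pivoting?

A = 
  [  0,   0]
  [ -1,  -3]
No.
A[1,1] = 0 but A[2,1] = -1 ≠ 0. Any LU with L unit lower triangular has (LU)[1,1] = U[1,1] and (LU)[2,1] = L[2,1]·U[1,1]; matching A forces U[1,1] = 0, which then forces (LU)[2,1] = 0 ≠ -1. A row swap (pivoting) is required.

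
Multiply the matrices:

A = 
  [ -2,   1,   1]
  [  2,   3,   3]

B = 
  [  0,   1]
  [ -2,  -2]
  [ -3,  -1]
AB = 
  [ -5,  -5]
  [-15,  -7]

A is 2×3 and B is 3×2, so AB is 2×2. Each entry is (row of A)·(column of B):
AB[1,1] = (-2)(0) + (1)(-2) + (1)(-3) = -5
AB[1,2] = (-2)(1) + (1)(-2) + (1)(-1) = -5
AB[2,1] = (2)(0) + (3)(-2) + (3)(-3) = -15
AB[2,2] = (2)(1) + (3)(-2) + (3)(-1) = -7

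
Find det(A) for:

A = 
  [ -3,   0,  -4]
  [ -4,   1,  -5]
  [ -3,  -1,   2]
Cofactor expansion along row 1:
det(A) = (-3)·((1)(2) - (-5)(-1)) - (0)·((-4)(2) - (-5)(-3)) + (-4)·((-4)(-1) - (1)(-3))
  = (-3)(-3) - (0)(-23) + (-4)(7)
  = -19

det(A) = -19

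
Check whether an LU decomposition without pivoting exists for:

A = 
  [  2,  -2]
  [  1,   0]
Yes.
A[1,1] = 2 ≠ 0, so Gaussian elimination proceeds without a row swap: multiplier ℓ₂₁ = (1)/(2) = 1/2, and U[2,2] = 0 - (1/2)(-2) = 1.
L = 
  [  1,   0]
  [1/2,   1]
U = 
  [  2,  -2]
  [  0,   1]
Check row 2 of LU: [(1/2)(2), (1/2)(-2) + 1] = [1, 0] = row 2 of A ✓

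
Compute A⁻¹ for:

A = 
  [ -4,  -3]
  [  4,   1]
det(A) = (-4)(1) - (-3)(4) = 8
For a 2×2 matrix, A⁻¹ = (1/det(A)) · [[d, -b], [-c, a]]
    = (1/8) · [[1, 3], [-4, -4]]

A⁻¹ = 
  [ 1/8,  3/8]
  [-1/2, -1/2]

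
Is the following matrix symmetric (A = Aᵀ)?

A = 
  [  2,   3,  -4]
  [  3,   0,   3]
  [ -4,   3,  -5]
Yes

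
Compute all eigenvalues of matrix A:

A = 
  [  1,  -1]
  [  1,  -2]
λ = (-1 + √5)/2, (-1 - √5)/2  (≈ 0.618, -1.618)

tr(A) = -1, det(A) = -1
Characteristic polynomial: λ² - tr(A)λ + det(A) = λ² + λ - 1
λ² + λ - 1 = 0  ⇒  λ = (-1 ± √((1)² - 4·(-1)))/2 = (-1 ± √(5))/2
  = (-1 + √5)/2,  (-1 - √5)/2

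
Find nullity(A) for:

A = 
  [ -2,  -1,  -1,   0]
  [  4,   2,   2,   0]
nullity(A) = 3

Row reduce:
R2 → R2 + (2)·R1
REF = 
  [ -2,  -1,  -1,   0]
  [  0,   0,   0,   0]
Pivot columns: 1 → 1 pivot.
rank(A) = 1, so nullity(A) = 4 - 1 = 3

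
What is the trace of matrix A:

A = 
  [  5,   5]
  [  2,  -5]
0

tr(A) = 5 + -5 = 0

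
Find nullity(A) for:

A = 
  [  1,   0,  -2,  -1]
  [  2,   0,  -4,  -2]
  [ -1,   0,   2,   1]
nullity(A) = 3

Row reduce:
R2 → R2 - (2)·R1
R3 → R3 + (1)·R1
REF = 
  [  1,   0,  -2,  -1]
  [  0,   0,   0,   0]
  [  0,   0,   0,   0]
Pivot columns: 1 → 1 pivot.
rank(A) = 1, so nullity(A) = 4 - 1 = 3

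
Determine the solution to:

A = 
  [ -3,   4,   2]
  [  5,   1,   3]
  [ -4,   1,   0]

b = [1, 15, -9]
Row reduce the augmented matrix [A|b]:
R2 → R2 + (5/3)·R1
R3 → R3 - (4/3)·R1
R3 → R3 + (13/23)·R2
REF = 
  [    -3,      4,      2,      1]
  [     0,   23/3,   19/3,   50/3]
  [     0,      0,  21/23, -21/23]

Back-substitution:
x₃ = (-21/23) / (21/23) = -1
x₂ = (50/3 - (19/3)(-1)) / (23/3) = 3
x₁ = (1 - (4)(3) - (2)(-1)) / (-3) = 3

x = [3, 3, -1]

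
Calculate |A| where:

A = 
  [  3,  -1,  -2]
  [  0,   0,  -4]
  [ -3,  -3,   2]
-48

Cofactor expansion along row 1:
det(A) = (3)·((0)(2) - (-4)(-3)) - (-1)·((0)(2) - (-4)(-3)) + (-2)·((0)(-3) - (0)(-3))
  = (3)(-12) - (-1)(-12) + (-2)(0)
  = -48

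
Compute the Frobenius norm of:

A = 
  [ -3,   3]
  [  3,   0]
||A||_F = 5.196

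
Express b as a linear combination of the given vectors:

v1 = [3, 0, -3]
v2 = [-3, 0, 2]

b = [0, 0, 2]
c1 = -2, c2 = -2

b = -2·v1 + -2·v2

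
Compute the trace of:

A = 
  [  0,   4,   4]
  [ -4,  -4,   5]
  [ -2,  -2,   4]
0

tr(A) = 0 + -4 + 4 = 0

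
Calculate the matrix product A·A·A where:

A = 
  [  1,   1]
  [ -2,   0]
A² = A·A:
A²[1,1] = (1)(1) + (1)(-2) = -1
A²[1,2] = (1)(1) + (1)(0) = 1
A²[2,1] = (-2)(1) + (0)(-2) = -2
A²[2,2] = (-2)(1) + (0)(0) = -2
A² = 
  [ -1,   1]
  [ -2,  -2]

A^3 = A^2·A:
A^3[1,1] = (-1)(1) + (1)(-2) = -3
A^3[1,2] = (-1)(1) + (1)(0) = -1
A^3[2,1] = (-2)(1) + (-2)(-2) = 2
A^3[2,2] = (-2)(1) + (-2)(0) = -2
A^3 = 
  [ -3,  -1]
  [  2,  -2]

Therefore
A^3 = 
  [ -3,  -1]
  [  2,  -2]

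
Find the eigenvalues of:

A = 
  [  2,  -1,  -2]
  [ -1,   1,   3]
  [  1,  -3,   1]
λ = 1, (3 + i√39)/2, (3 - i√39)/2  (≈ 1, 1.5 + 3.122i, 1.5 - 3.122i)

Characteristic polynomial: det(λI - A) = λ³ - 4λ² + 15λ - 12
Testing integer divisors of the constant term: p(1) = 0, so (λ - 1) is a factor:
p(λ) = (λ - 1)(λ² - 3λ + 12)
λ² - 3λ + 12 = 0  ⇒  λ = (3 ± √((-3)² - 4·(12)))/2 = (3 ± √(-39))/2
  = (3 + i√39)/2,  (3 - i√39)/2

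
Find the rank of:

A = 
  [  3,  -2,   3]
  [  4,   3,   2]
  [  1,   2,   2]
Row reduce:
R2 → R2 - (4/3)·R1
R3 → R3 - (1/3)·R1
R3 → R3 - (8/17)·R2
REF = 
  [    3,    -2,     3]
  [    0,  17/3,    -2]
  [    0,     0, 33/17]
Pivot columns: 1, 2, 3 → 3 pivots.

rank(A) = 3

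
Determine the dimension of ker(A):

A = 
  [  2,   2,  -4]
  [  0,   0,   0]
nullity(A) = 2

Row reduce:
(no row operations needed)
REF = 
  [  2,   2,  -4]
  [  0,   0,   0]
Pivot columns: 1 → 1 pivot.
rank(A) = 1, so nullity(A) = 3 - 1 = 2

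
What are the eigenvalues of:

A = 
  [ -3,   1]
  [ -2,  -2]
tr(A) = -5, det(A) = 8
Characteristic polynomial: λ² - tr(A)λ + det(A) = λ² + 5λ + 8
λ² + 5λ + 8 = 0  ⇒  λ = (-5 ± √((5)² - 4·(8)))/2 = (-5 ± √(-7))/2
  = (-5 + i√7)/2,  (-5 - i√7)/2

λ = (-5 + i√7)/2, (-5 - i√7)/2  (≈ -2.5 + 1.323i, -2.5 - 1.323i)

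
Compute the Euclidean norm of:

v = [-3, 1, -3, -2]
4.796

||v||₂ = √((-3)² + (1)² + (-3)² + (-2)²) = √23 = 4.796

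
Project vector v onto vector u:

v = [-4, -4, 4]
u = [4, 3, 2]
proj_u(v) = [-80/29, -60/29, -40/29]

v·u = (-4)(4) + (-4)(3) + (4)(2) = -20
u·u = (4)² + (3)² + (2)² = 29
proj_u(v) = (v·u / u·u) × u = (-20/29) × u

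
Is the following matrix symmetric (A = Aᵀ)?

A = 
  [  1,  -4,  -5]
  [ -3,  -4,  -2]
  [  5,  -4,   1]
No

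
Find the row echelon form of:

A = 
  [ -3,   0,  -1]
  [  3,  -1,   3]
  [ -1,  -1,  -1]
Row operations:
R2 → R2 + (1)·R1
R3 → R3 - (1/3)·R1
R3 → R3 - (1)·R2

Resulting echelon form:
REF = 
  [  -3,    0,   -1]
  [   0,   -1,    2]
  [   0,    0, -8/3]

Rank = 3 (number of non-zero pivot rows).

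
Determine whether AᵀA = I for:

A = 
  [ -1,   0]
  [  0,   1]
Yes

AᵀA = 
  [  1,   0]
  [  0,   1]
= I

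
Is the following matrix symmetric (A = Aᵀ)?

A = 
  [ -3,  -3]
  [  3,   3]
No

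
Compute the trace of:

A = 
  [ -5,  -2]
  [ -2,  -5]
-10

tr(A) = -5 + -5 = -10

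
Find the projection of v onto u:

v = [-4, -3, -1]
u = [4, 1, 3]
v·u = (-4)(4) + (-3)(1) + (-1)(3) = -22
u·u = (4)² + (1)² + (3)² = 26
proj_u(v) = (v·u / u·u) × u = (-22/26) × u = (-11/13) × u

proj_u(v) = [-44/13, -11/13, -33/13]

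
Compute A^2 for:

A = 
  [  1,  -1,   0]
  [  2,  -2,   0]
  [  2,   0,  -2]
A² = A·A:
A²[1,1] = (1)(1) + (-1)(2) + (0)(2) = -1
A²[1,2] = (1)(-1) + (-1)(-2) + (0)(0) = 1
A²[1,3] = (1)(0) + (-1)(0) + (0)(-2) = 0
A²[2,1] = (2)(1) + (-2)(2) + (0)(2) = -2
A²[2,2] = (2)(-1) + (-2)(-2) + (0)(0) = 2
A²[2,3] = (2)(0) + (-2)(0) + (0)(-2) = 0
A²[3,1] = (2)(1) + (0)(2) + (-2)(2) = -2
A²[3,2] = (2)(-1) + (0)(-2) + (-2)(0) = -2
A²[3,3] = (2)(0) + (0)(0) + (-2)(-2) = 4
A² = 
  [ -1,   1,   0]
  [ -2,   2,   0]
  [ -2,  -2,   4]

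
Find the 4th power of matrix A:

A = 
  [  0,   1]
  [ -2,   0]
A^4 = 
  [  4,   0]
  [  0,   4]

A² = A·A:
A²[1,1] = (0)(0) + (1)(-2) = -2
A²[1,2] = (0)(1) + (1)(0) = 0
A²[2,1] = (-2)(0) + (0)(-2) = 0
A²[2,2] = (-2)(1) + (0)(0) = -2
A² = 
  [ -2,   0]
  [  0,  -2]

A^3 = A^2·A:
A^3[1,1] = (-2)(0) + (0)(-2) = 0
A^3[1,2] = (-2)(1) + (0)(0) = -2
A^3[2,1] = (0)(0) + (-2)(-2) = 4
A^3[2,2] = (0)(1) + (-2)(0) = 0
A^3 = 
  [  0,  -2]
  [  4,   0]

A^4 = A^3·A:
A^4[1,1] = (0)(0) + (-2)(-2) = 4
A^4[1,2] = (0)(1) + (-2)(0) = 0
A^4[2,1] = (4)(0) + (0)(-2) = 0
A^4[2,2] = (4)(1) + (0)(0) = 4
A^4 = 
  [  4,   0]
  [  0,   4]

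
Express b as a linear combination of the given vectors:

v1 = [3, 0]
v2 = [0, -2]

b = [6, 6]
c1 = 2, c2 = -3

b = 2·v1 + -3·v2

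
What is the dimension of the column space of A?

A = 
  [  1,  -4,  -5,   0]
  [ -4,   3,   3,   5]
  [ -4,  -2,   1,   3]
Row reduce:
R2 → R2 + (4)·R1
R3 → R3 + (4)·R1
R3 → R3 - (18/13)·R2
REF = 
  [     1,     -4,     -5,      0]
  [     0,    -13,    -17,      5]
  [     0,      0,  59/13, -51/13]
Pivot columns: 1, 2, 3 → 3 pivots.
dim(Col(A)) = number of pivot columns = 3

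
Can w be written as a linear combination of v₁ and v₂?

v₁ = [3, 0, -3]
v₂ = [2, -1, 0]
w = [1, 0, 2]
No

Form the augmented matrix and row-reduce:
[v₁|v₂|w] = 
  [  3,   2,   1]
  [  0,  -1,   0]
  [ -3,   0,   2]
R3 → R3 + (1)·R1
R3 → R3 + (2)·R2
REF = 
  [  3,   2,   1]
  [  0,  -1,   0]
  [  0,   0,   3]

Row 3 reads [0 0 | 3], i.e. 0 = 3, so the system is inconsistent and w ∉ span{v₁, v₂}.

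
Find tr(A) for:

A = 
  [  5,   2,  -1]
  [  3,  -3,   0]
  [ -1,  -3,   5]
7

tr(A) = 5 + -3 + 5 = 7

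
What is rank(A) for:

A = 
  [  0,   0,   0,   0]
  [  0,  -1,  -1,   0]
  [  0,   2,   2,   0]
rank(A) = 1

Row reduce:
Swap R1 ↔ R2
R3 → R3 + (2)·R1
REF = 
  [  0,  -1,  -1,   0]
  [  0,   0,   0,   0]
  [  0,   0,   0,   0]
Pivot columns: 2 → 1 pivot.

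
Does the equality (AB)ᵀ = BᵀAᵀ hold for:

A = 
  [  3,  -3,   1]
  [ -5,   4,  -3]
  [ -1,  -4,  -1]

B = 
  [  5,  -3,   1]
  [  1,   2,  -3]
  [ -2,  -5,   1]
Yes

(AB)ᵀ = 
  [ 10, -15,  -7]
  [-20,  38,   0]
  [ 13, -20,  10]

BᵀAᵀ = 
  [ 10, -15,  -7]
  [-20,  38,   0]
  [ 13, -20,  10]

Both sides are equal — this is the standard identity (AB)ᵀ = BᵀAᵀ, which holds for all A, B.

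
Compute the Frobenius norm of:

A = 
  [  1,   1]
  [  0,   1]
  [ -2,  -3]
||A||_F = 4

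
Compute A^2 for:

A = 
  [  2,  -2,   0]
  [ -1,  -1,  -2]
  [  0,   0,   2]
A² = A·A:
A²[1,1] = (2)(2) + (-2)(-1) + (0)(0) = 6
A²[1,2] = (2)(-2) + (-2)(-1) + (0)(0) = -2
A²[1,3] = (2)(0) + (-2)(-2) + (0)(2) = 4
A²[2,1] = (-1)(2) + (-1)(-1) + (-2)(0) = -1
A²[2,2] = (-1)(-2) + (-1)(-1) + (-2)(0) = 3
A²[2,3] = (-1)(0) + (-1)(-2) + (-2)(2) = -2
A²[3,1] = (0)(2) + (0)(-1) + (2)(0) = 0
A²[3,2] = (0)(-2) + (0)(-1) + (2)(0) = 0
A²[3,3] = (0)(0) + (0)(-2) + (2)(2) = 4
A² = 
  [  6,  -2,   4]
  [ -1,   3,  -2]
  [  0,   0,   4]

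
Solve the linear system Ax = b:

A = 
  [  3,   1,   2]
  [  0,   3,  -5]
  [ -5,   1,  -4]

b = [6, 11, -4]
x = [2, 2, -1]

Row reduce the augmented matrix [A|b]:
R3 → R3 + (5/3)·R1
R3 → R3 - (8/9)·R2
REF = 
  [    3,     1,     2,     6]
  [    0,     3,    -5,    11]
  [    0,     0,  34/9, -34/9]

Back-substitution:
x₃ = (-34/9) / (34/9) = -1
x₂ = (11 - (-5)(-1)) / 3 = 2
x₁ = (6 - (1)(2) - (2)(-1)) / 3 = 2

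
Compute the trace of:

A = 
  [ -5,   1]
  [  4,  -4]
-9

tr(A) = -5 + -4 = -9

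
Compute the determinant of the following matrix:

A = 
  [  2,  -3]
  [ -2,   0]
For a 2×2 matrix, det = ad - bc = (2)(0) - (-3)(-2) = -6

det(A) = -6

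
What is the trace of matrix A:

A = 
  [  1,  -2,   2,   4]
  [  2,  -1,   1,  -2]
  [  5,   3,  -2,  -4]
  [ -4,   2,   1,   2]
0

tr(A) = 1 + -1 + -2 + 2 = 0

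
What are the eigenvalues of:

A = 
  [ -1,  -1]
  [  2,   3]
λ = 1 + √2, 1 - √2  (≈ 2.414, -0.4142)

tr(A) = 2, det(A) = -1
Characteristic polynomial: λ² - tr(A)λ + det(A) = λ² - 2λ - 1
λ² - 2λ - 1 = 0  ⇒  λ = (2 ± √((-2)² - 4·(-1)))/2 = (2 ± √(8))/2
  = 1 + √2,  1 - √2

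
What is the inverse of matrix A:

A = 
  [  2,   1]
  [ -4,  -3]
det(A) = (2)(-3) - (1)(-4) = -2
For a 2×2 matrix, A⁻¹ = (1/det(A)) · [[d, -b], [-c, a]]
    = (-1/2) · [[-3, -1], [4, 2]]

A⁻¹ = 
  [3/2, 1/2]
  [ -2,  -1]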